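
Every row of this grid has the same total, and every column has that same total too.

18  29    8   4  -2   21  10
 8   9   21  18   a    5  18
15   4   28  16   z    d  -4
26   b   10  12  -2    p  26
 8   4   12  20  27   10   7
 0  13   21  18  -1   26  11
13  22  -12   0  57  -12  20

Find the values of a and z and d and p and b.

a = 9, z = 0, d = 29, p = 9, b = 7

Rows 1 and 5 both sum to 88, so that's the common total.
Column 2 has 29 + 9 + 4 + 4 + 13 + 22 = 81; the blank must be 88 − 81 = 7.
Row 2 has 8 + 9 + 21 + 18 + 5 + 18 = 79; the blank must be 88 − 79 = 9.
Column 5 has -2 + 9 − 2 + 27 − 1 + 57 = 88; the blank must be 88 − 88 = 0.
Row 3 has 15 + 4 + 28 + 16 + 0 − 4 = 59; the blank must be 88 − 59 = 29.
Row 4 has 26 + 7 + 10 + 12 − 2 + 26 = 79; the blank must be 88 − 79 = 9.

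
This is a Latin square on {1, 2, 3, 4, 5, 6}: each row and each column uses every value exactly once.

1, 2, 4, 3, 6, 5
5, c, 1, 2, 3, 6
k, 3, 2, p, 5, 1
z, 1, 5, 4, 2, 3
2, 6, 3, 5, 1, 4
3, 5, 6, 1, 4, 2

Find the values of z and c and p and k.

For row 3, column 4: column 4 already has {1, 2, 3, 4, 5}; that leaves 6.
At (row 2, col 2): row 2 already has {1, 2, 3, 5, 6}, so the value is 4.
Cell (3,1): row 3 already has {1, 2, 3, 5, 6} → 4.
At (row 4, col 1): row 4 already has {1, 2, 3, 4, 5}, so the value is 6.

z = 6, c = 4, p = 6, k = 4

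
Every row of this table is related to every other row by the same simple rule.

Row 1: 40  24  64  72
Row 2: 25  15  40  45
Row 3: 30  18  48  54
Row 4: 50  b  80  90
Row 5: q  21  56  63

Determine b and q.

b = 30, q = 35

Each row is a constant multiple of every other row — this is a multiplication table with the headers hidden.
Row 4 is 80/64 = 5/4 times row 1, so its entry in column 2 is 24 × 5/4 = 30.
Row 5 is 56/64 = 7/8 times row 1, so its entry in column 1 is 40 × 7/8 = 35.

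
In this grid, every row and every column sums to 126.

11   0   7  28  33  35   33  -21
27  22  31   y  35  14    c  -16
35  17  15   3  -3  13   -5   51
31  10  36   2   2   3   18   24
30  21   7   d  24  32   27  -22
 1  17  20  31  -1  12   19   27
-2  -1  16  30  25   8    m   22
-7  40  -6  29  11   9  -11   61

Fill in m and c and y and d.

m = 28, c = 17, y = -4, d = 7

The known cells in row 7 total 98, leaving 126 − 98 = 28 for the blank.
The known cells in column 7 total 109, leaving 126 − 109 = 17 for the blank.
The known cells in row 2 total 130, leaving 126 − 130 = -4 for the blank.
The known cells in row 5 total 119, leaving 126 − 119 = 7 for the blank.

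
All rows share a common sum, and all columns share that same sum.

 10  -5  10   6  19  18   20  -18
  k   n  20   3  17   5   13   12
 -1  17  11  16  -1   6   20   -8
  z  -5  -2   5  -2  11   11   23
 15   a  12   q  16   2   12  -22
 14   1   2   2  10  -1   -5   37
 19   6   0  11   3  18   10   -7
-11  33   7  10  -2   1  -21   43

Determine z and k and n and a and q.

Rows 1 and 3 both sum to 60, so that's the common total.
Column 4: 6 + 3 + 16 + 5 + 2 + 11 + 10 = 53, so its missing entry is 60 − 53 = 7.
Row 4: -5 − 2 + 5 − 2 + 11 + 11 + 23 = 41, so its missing entry is 60 − 41 = 19.
Column 1: 10 − 1 + 19 + 15 + 14 + 19 − 11 = 65, so its missing entry is 60 − 65 = -5.
Row 2: -5 + 20 + 3 + 17 + 5 + 13 + 12 = 65, so its missing entry is 60 − 65 = -5.
Row 5: 15 + 12 + 7 + 16 + 2 + 12 − 22 = 42, so its missing entry is 60 − 42 = 18.

z = 19, k = -5, n = -5, a = 18, q = 7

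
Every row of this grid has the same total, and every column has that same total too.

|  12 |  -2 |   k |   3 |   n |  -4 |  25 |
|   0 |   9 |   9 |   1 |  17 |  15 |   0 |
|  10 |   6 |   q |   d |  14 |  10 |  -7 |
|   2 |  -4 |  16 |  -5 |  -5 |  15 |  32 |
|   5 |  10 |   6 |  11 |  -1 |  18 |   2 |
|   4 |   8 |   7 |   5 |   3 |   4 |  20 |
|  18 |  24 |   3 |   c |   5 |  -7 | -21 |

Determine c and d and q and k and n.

Rows 2 and 4 both sum to 51, so that's the common total.
Column 5 has 17 + 14 − 5 − 1 + 3 + 5 = 33; the blank must be 51 − 33 = 18.
Row 1 has 12 − 2 + 3 + 18 − 4 + 25 = 52; the blank must be 51 − 52 = -1.
Column 3 has -1 + 9 + 16 + 6 + 7 + 3 = 40; the blank must be 51 − 40 = 11.
Row 3 has 10 + 6 + 11 + 14 + 10 − 7 = 44; the blank must be 51 − 44 = 7.
Row 7 has 18 + 24 + 3 + 5 − 7 − 21 = 22; the blank must be 51 − 22 = 29.

c = 29, d = 7, q = 11, k = -1, n = 18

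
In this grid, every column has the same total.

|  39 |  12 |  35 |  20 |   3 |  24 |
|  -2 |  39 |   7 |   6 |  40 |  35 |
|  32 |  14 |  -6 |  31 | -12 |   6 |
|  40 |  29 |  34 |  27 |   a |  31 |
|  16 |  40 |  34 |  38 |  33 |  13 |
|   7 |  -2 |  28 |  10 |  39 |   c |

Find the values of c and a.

The complete columns each total 132.
Column 6 is missing 132 − 109 = 23 (since 24 + 35 + 6 + 31 + 13 = 109).
Column 5 is missing 132 − 103 = 29 (since 3 + 40 − 12 + 33 + 39 = 103).

c = 23, a = 29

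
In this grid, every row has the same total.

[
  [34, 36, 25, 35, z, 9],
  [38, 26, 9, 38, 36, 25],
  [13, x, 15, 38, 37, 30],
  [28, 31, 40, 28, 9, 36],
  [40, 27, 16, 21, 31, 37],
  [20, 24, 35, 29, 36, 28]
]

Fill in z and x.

z = 33, x = 39

Rows 2 and 5 both add up to 172, so every row sums to 172.
Row 1: 34 + 36 + 25 + 35 + 9 = 139, so the missing entry is 172 − 139 = 33.
Row 3: 13 + 15 + 38 + 37 + 30 = 133, so the missing entry is 172 − 133 = 39.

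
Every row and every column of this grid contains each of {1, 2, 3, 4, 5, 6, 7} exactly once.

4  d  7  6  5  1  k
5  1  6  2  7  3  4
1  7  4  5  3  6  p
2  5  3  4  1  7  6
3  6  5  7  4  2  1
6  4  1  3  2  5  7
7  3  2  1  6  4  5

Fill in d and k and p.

Cell (1,2): column 2 already has {1, 3, 4, 5, 6, 7} → 2.
For row 3, column 7: row 3 already has {1, 3, 4, 5, 6, 7}; that leaves 2.
Cell (1,7): row 1 already has {1, 2, 4, 5, 6, 7} → 3.

d = 2, k = 3, p = 2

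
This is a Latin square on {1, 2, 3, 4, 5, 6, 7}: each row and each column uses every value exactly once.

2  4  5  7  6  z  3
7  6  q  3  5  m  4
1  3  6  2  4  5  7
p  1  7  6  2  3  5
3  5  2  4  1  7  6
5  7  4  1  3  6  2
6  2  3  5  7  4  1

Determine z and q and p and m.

Cell (2,3): column 3 already has {2, 3, 4, 5, 6, 7} → 1.
At (row 4, col 1): row 4 already has {1, 2, 3, 5, 6, 7}, so the value is 4.
For row 1, column 6: row 1 already has {2, 3, 4, 5, 6, 7}; that leaves 1.
For row 2, column 6: row 2 already has {1, 3, 4, 5, 6, 7}; that leaves 2.

z = 1, q = 1, p = 4, m = 2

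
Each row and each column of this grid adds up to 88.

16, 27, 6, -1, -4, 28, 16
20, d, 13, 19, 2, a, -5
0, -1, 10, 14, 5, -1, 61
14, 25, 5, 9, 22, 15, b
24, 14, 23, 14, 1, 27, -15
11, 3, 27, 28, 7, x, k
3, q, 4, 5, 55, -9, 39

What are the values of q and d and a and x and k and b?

q = -9, d = 29, a = 10, x = 18, k = -6, b = -2

Row 7 has 3 + 4 + 5 + 55 − 9 + 39 = 97; the blank must be 88 − 97 = -9.
Column 2 has 27 − 1 + 25 + 14 + 3 − 9 = 59; the blank must be 88 − 59 = 29.
Row 2 has 20 + 29 + 13 + 19 + 2 − 5 = 78; the blank must be 88 − 78 = 10.
Column 6 has 28 + 10 − 1 + 15 + 27 − 9 = 70; the blank must be 88 − 70 = 18.
Row 6 has 11 + 3 + 27 + 28 + 7 + 18 = 94; the blank must be 88 − 94 = -6.
Row 4 has 14 + 25 + 5 + 9 + 22 + 15 = 90; the blank must be 88 − 90 = -2.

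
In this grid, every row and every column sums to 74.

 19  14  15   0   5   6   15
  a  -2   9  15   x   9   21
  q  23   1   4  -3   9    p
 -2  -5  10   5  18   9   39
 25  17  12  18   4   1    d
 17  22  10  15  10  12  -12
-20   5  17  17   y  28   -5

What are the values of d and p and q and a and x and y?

Row 5: 25 + 17 + 12 + 18 + 4 + 1 = 77, so its missing entry is 74 − 77 = -3.
Row 7: -20 + 5 + 17 + 17 + 28 − 5 = 42, so its missing entry is 74 − 42 = 32.
Column 5: 5 − 3 + 18 + 4 + 10 + 32 = 66, so its missing entry is 74 − 66 = 8.
Column 7: 15 + 21 + 39 − 3 − 12 − 5 = 55, so its missing entry is 74 − 55 = 19.
Row 3: 23 + 1 + 4 − 3 + 9 + 19 = 53, so its missing entry is 74 − 53 = 21.
Row 2: -2 + 9 + 15 + 8 + 9 + 21 = 60, so its missing entry is 74 − 60 = 14.

d = -3, p = 19, q = 21, a = 14, x = 8, y = 32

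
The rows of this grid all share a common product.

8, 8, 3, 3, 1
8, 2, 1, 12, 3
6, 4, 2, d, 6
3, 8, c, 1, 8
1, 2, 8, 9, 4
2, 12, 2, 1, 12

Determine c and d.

c = 3, d = 2

Rows 2 and 6 each multiply to 576, so every row has product 576.
Row 4: 3×8×1×8 = 192, so the missing entry is 576 ÷ 192 = 3.
Row 3: 6×4×2×6 = 288, so the missing entry is 576 ÷ 288 = 2.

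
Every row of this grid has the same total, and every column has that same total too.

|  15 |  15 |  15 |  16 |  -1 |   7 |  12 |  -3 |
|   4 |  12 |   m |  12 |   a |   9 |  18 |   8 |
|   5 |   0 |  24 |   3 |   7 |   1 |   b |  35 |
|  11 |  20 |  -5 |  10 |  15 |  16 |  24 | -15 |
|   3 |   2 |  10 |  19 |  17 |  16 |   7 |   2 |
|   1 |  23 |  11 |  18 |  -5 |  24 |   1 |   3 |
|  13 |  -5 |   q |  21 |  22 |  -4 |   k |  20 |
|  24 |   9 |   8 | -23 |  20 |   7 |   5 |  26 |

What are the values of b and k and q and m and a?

b = 1, k = 8, q = 1, m = 12, a = 1

Rows 1 and 4 both sum to 76, so that's the common total.
Column 5: -1 + 7 + 15 + 17 − 5 + 22 + 20 = 75, so its missing entry is 76 − 75 = 1.
Row 2: 4 + 12 + 12 + 1 + 9 + 18 + 8 = 64, so its missing entry is 76 − 64 = 12.
Column 3: 15 + 12 + 24 − 5 + 10 + 11 + 8 = 75, so its missing entry is 76 − 75 = 1.
Row 3: 5 + 0 + 24 + 3 + 7 + 1 + 35 = 75, so its missing entry is 76 − 75 = 1.
Row 7: 13 − 5 + 1 + 21 + 22 − 4 + 20 = 68, so its missing entry is 76 − 68 = 8.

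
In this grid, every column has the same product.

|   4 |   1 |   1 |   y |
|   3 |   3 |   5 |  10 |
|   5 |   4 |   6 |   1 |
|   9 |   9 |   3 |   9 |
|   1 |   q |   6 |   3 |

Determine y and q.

Columns 1 and 3 each multiply to 540, so every column has product 540.
Column 4: 10×1×9×3 = 270, so the missing entry is 540 ÷ 270 = 2.
Column 2: 1×3×4×9 = 108, so the missing entry is 540 ÷ 108 = 5.

y = 2, q = 5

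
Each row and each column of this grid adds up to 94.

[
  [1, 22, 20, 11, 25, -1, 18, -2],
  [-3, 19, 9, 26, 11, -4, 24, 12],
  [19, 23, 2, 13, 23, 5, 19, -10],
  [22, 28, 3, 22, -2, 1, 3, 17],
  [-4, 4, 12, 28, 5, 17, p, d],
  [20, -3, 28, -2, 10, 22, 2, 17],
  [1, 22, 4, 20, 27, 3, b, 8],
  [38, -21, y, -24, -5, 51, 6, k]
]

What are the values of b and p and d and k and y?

Column 3: 20 + 9 + 2 + 3 + 12 + 28 + 4 = 78, so its missing entry is 94 − 78 = 16.
Row 8: 38 − 21 + 16 − 24 − 5 + 51 + 6 = 61, so its missing entry is 94 − 61 = 33.
Row 7: 1 + 22 + 4 + 20 + 27 + 3 + 8 = 85, so its missing entry is 94 − 85 = 9.
Column 7: 18 + 24 + 19 + 3 + 2 + 9 + 6 = 81, so its missing entry is 94 − 81 = 13.
Row 5: -4 + 4 + 12 + 28 + 5 + 17 + 13 = 75, so its missing entry is 94 − 75 = 19.

b = 9, p = 13, d = 19, k = 33, y = 16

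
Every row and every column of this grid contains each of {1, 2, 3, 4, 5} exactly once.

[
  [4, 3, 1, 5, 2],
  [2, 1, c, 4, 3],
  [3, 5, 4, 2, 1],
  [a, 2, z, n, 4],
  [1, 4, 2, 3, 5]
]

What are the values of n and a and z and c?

n = 1, a = 5, z = 3, c = 5

Cell (2,3): row 2 already has {1, 2, 3, 4} → 5.
At (row 4, col 3): column 3 already has {1, 2, 4, 5}, so the value is 3.
For row 4, column 4: column 4 already has {2, 3, 4, 5}; that leaves 1.
For row 4, column 1: row 4 already has {1, 2, 3, 4}; that leaves 5.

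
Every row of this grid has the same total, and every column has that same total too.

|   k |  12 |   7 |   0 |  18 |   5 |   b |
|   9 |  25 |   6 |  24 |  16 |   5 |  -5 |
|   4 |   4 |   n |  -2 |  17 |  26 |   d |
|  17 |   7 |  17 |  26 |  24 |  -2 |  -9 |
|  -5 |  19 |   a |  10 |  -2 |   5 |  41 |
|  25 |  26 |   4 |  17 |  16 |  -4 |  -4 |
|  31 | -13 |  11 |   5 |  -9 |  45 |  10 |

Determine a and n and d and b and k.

a = 12, n = 23, d = 8, b = 39, k = -1

Rows 2 and 4 both sum to 80, so that's the common total.
Column 1: 9 + 4 + 17 − 5 + 25 + 31 = 81, so its missing entry is 80 − 81 = -1.
Row 5: -5 + 19 + 10 − 2 + 5 + 41 = 68, so its missing entry is 80 − 68 = 12.
Row 1: -1 + 12 + 7 + 0 + 18 + 5 = 41, so its missing entry is 80 − 41 = 39.
Column 7: 39 − 5 − 9 + 41 − 4 + 10 = 72, so its missing entry is 80 − 72 = 8.
Row 3: 4 + 4 − 2 + 17 + 26 + 8 = 57, so its missing entry is 80 − 57 = 23.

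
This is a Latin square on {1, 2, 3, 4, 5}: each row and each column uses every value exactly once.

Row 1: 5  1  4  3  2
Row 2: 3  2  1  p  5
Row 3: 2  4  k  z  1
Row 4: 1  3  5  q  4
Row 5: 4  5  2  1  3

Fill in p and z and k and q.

p = 4, z = 5, k = 3, q = 2

Cell (4,4): row 4 already has {1, 3, 4, 5} → 2.
For row 2, column 4: row 2 already has {1, 2, 3, 5}; that leaves 4.
Cell (3,4): column 4 already has {1, 2, 3, 4} → 5.
At (row 3, col 3): row 3 already has {1, 2, 4, 5}, so the value is 3.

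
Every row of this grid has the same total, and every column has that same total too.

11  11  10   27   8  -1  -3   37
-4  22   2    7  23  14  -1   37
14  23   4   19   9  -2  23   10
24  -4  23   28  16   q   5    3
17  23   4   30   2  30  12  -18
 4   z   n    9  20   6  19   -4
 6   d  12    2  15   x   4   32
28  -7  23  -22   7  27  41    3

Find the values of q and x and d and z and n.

q = 5, x = 21, d = 8, z = 24, n = 22

Rows 1 and 2 both sum to 100, so that's the common total.
Row 4 has 24 − 4 + 23 + 28 + 16 + 5 + 3 = 95; the blank must be 100 − 95 = 5.
Column 6 has -1 + 14 − 2 + 5 + 30 + 6 + 27 = 79; the blank must be 100 − 79 = 21.
Row 7 has 6 + 12 + 2 + 15 + 21 + 4 + 32 = 92; the blank must be 100 − 92 = 8.
Column 2 has 11 + 22 + 23 − 4 + 23 + 8 − 7 = 76; the blank must be 100 − 76 = 24.
Row 6 has 4 + 24 + 9 + 20 + 6 + 19 − 4 = 78; the blank must be 100 − 78 = 22.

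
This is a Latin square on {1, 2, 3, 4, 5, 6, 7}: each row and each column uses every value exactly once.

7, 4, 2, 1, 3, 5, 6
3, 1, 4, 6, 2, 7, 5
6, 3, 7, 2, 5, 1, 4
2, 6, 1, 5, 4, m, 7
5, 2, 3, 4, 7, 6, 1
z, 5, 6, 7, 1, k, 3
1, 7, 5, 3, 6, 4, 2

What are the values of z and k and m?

Cell (6,1): column 1 already has {1, 2, 3, 5, 6, 7} → 4.
At (row 6, col 6): row 6 already has {1, 3, 4, 5, 6, 7}, so the value is 2.
For row 4, column 6: row 4 already has {1, 2, 4, 5, 6, 7}; that leaves 3.

z = 4, k = 2, m = 3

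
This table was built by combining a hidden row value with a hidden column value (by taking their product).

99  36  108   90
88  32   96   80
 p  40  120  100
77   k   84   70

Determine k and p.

k = 28, p = 110

Each row is a constant multiple of every other row — this is a multiplication table with the headers hidden.
Row 4 is 70/90 = 7/9 times row 1, so its entry in column 2 is 36 × 7/9 = 28.
Row 3 is 100/90 = 10/9 times row 1, so its entry in column 1 is 99 × 10/9 = 110.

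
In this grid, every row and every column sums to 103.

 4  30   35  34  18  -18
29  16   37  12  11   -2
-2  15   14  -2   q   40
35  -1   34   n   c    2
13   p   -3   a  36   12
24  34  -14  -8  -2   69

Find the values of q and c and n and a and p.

The known cells in row 3 total 65, leaving 103 − 65 = 38 for the blank.
The known cells in column 5 total 101, leaving 103 − 101 = 2 for the blank.
The known cells in row 4 total 72, leaving 103 − 72 = 31 for the blank.
The known cells in column 4 total 67, leaving 103 − 67 = 36 for the blank.
The known cells in row 5 total 94, leaving 103 − 94 = 9 for the blank.

q = 38, c = 2, n = 31, a = 36, p = 9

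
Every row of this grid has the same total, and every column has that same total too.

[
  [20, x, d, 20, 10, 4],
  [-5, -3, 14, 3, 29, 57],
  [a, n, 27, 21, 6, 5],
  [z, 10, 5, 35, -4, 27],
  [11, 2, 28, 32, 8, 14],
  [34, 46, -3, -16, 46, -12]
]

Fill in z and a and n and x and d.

Rows 2 and 5 both sum to 95, so that's the common total.
Row 4 has 10 + 5 + 35 − 4 + 27 = 73; the blank must be 95 − 73 = 22.
Column 1 has 20 − 5 + 22 + 11 + 34 = 82; the blank must be 95 − 82 = 13.
Row 3 has 13 + 27 + 21 + 6 + 5 = 72; the blank must be 95 − 72 = 23.
Column 2 has -3 + 23 + 10 + 2 + 46 = 78; the blank must be 95 − 78 = 17.
Row 1 has 20 + 17 + 20 + 10 + 4 = 71; the blank must be 95 − 71 = 24.

z = 22, a = 13, n = 23, x = 17, d = 24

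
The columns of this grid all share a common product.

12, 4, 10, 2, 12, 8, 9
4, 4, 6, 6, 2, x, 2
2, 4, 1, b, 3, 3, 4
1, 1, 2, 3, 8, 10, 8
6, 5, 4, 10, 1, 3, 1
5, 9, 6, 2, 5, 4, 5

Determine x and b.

Columns 1 and 5 each multiply to 2880, so every column has product 2880.
Column 6: 8×3×10×3×4 = 2880, so the missing entry is 2880 ÷ 2880 = 1.
Column 4: 2×6×3×10×2 = 720, so the missing entry is 2880 ÷ 720 = 4.

x = 1, b = 4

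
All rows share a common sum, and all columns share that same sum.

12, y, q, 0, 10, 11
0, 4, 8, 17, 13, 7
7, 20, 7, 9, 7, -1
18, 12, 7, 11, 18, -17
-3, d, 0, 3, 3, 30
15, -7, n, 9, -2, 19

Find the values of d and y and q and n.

Rows 2 and 3 both sum to 49, so that's the common total.
Row 5 has -3 + 0 + 3 + 3 + 30 = 33; the blank must be 49 − 33 = 16.
Column 2 has 4 + 20 + 12 + 16 − 7 = 45; the blank must be 49 − 45 = 4.
Row 1 has 12 + 4 + 0 + 10 + 11 = 37; the blank must be 49 − 37 = 12.
Row 6 has 15 − 7 + 9 − 2 + 19 = 34; the blank must be 49 − 34 = 15.

d = 16, y = 4, q = 12, n = 15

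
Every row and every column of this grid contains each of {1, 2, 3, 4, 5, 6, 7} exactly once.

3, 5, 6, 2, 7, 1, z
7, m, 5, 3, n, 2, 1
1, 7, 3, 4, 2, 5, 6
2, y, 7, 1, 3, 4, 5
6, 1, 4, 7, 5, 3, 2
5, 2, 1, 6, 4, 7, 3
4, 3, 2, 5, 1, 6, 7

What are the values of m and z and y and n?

m = 4, z = 4, y = 6, n = 6

For row 4, column 2: row 4 already has {1, 2, 3, 4, 5, 7}; that leaves 6.
Cell (2,2): column 2 already has {1, 2, 3, 5, 6, 7} → 4.
For row 2, column 5: row 2 already has {1, 2, 3, 4, 5, 7}; that leaves 6.
At (row 1, col 7): row 1 already has {1, 2, 3, 5, 6, 7}, so the value is 4.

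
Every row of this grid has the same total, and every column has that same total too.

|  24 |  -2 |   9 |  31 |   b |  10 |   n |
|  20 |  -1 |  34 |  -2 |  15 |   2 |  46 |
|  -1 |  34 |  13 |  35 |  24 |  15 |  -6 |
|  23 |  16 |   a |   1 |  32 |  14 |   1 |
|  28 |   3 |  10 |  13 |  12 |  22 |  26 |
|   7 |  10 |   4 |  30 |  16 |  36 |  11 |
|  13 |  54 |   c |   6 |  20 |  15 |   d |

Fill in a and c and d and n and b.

a = 27, c = 17, d = -11, n = 47, b = -5

Rows 2 and 3 both sum to 114, so that's the common total.
Column 5 has 15 + 24 + 32 + 12 + 16 + 20 = 119; the blank must be 114 − 119 = -5.
Row 1 has 24 − 2 + 9 + 31 − 5 + 10 = 67; the blank must be 114 − 67 = 47.
Column 7 has 47 + 46 − 6 + 1 + 26 + 11 = 125; the blank must be 114 − 125 = -11.
Row 7 has 13 + 54 + 6 + 20 + 15 − 11 = 97; the blank must be 114 − 97 = 17.
Row 4 has 23 + 16 + 1 + 32 + 14 + 1 = 87; the blank must be 114 − 87 = 27.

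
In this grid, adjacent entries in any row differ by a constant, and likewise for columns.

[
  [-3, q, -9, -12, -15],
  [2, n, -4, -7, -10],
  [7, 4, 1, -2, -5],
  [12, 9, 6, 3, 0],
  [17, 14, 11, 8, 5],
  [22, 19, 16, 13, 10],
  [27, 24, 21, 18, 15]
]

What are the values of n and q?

Along each row the entries change by -3 per step; down each column they change by 5.
Row 2: from 2 at column 1, stepping by -3 to column 2 gives -1.
Row 1: from -3 at column 1, stepping by -3 to column 2 gives -6.

n = -1, q = -6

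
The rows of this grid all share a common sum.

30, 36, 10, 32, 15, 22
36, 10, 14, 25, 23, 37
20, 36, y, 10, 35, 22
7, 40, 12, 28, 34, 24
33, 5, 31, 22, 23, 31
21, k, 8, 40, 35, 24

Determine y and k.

y = 22, k = 17

Row 2 sums to 145 and so does row 5; that's the common total.
In row 3 the known cells total 123, leaving 145 − 123 = 22.
In row 6 the known cells total 128, leaving 145 − 128 = 17.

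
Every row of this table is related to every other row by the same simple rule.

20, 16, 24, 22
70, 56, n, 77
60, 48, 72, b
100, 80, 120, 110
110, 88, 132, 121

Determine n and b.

n = 84, b = 66

Each row is a constant multiple of every other row — this is a multiplication table with the headers hidden.
Row 2 is 70/20 = 7/2 times row 1, so its entry in column 3 is 24 × 7/2 = 84.
Row 3 is 60/20 = 3/1 times row 1, so its entry in column 4 is 22 × 3/1 = 66.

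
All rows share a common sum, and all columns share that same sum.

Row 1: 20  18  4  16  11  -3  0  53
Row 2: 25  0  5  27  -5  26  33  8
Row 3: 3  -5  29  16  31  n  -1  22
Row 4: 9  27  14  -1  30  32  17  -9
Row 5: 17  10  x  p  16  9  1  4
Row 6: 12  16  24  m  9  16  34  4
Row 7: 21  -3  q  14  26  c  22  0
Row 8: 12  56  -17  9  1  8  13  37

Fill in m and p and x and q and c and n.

Rows 1 and 2 both sum to 119, so that's the common total.
Row 6: 12 + 16 + 24 + 9 + 16 + 34 + 4 = 115, so its missing entry is 119 − 115 = 4.
Column 4: 16 + 27 + 16 − 1 + 4 + 14 + 9 = 85, so its missing entry is 119 − 85 = 34.
Row 5: 17 + 10 + 34 + 16 + 9 + 1 + 4 = 91, so its missing entry is 119 − 91 = 28.
Column 3: 4 + 5 + 29 + 14 + 28 + 24 − 17 = 87, so its missing entry is 119 − 87 = 32.
Row 7: 21 − 3 + 32 + 14 + 26 + 22 + 0 = 112, so its missing entry is 119 − 112 = 7.
Row 3: 3 − 5 + 29 + 16 + 31 − 1 + 22 = 95, so its missing entry is 119 − 95 = 24.

m = 4, p = 34, x = 28, q = 32, c = 7, n = 24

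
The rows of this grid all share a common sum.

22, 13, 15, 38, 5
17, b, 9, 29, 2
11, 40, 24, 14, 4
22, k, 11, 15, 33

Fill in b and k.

b = 36, k = 12

Rows 1 and 3 both add up to 93, so every row sums to 93.
Row 2: 17 + 9 + 29 + 2 = 57, so the missing entry is 93 − 57 = 36.
Row 4: 22 + 11 + 15 + 33 = 81, so the missing entry is 93 − 81 = 12.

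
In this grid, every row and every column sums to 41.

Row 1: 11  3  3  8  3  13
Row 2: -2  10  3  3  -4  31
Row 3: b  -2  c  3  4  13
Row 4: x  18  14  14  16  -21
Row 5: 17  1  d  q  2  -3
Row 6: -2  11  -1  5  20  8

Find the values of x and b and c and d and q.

x = 0, b = 17, c = 6, d = 16, q = 8

The known cells in column 4 total 33, leaving 41 − 33 = 8 for the blank.
The known cells in row 5 total 25, leaving 41 − 25 = 16 for the blank.
The known cells in row 4 total 41, leaving 41 − 41 = 0 for the blank.
The known cells in column 1 total 24, leaving 41 − 24 = 17 for the blank.
The known cells in row 3 total 35, leaving 41 − 35 = 6 for the blank.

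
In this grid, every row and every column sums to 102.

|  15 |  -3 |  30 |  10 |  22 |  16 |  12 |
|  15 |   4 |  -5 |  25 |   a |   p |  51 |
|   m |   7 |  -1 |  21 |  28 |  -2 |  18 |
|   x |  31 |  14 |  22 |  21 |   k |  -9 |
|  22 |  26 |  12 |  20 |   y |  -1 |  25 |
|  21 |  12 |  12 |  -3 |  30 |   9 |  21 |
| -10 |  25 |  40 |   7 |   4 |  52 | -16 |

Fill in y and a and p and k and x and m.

The known cells in row 5 total 104, leaving 102 − 104 = -2 for the blank.
The known cells in row 3 total 71, leaving 102 − 71 = 31 for the blank.
The known cells in column 5 total 103, leaving 102 − 103 = -1 for the blank.
The known cells in row 2 total 89, leaving 102 − 89 = 13 for the blank.
The known cells in column 1 total 94, leaving 102 − 94 = 8 for the blank.
The known cells in row 4 total 87, leaving 102 − 87 = 15 for the blank.

y = -2, a = -1, p = 13, k = 15, x = 8, m = 31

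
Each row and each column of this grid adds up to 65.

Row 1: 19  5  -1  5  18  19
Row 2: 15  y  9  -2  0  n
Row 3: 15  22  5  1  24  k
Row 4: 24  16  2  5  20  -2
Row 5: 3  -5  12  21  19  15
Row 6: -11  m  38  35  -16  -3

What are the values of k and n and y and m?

The known cells in row 3 total 67, leaving 65 − 67 = -2 for the blank.
The known cells in row 6 total 43, leaving 65 − 43 = 22 for the blank.
The known cells in column 2 total 60, leaving 65 − 60 = 5 for the blank.
The known cells in row 2 total 27, leaving 65 − 27 = 38 for the blank.

k = -2, n = 38, y = 5, m = 22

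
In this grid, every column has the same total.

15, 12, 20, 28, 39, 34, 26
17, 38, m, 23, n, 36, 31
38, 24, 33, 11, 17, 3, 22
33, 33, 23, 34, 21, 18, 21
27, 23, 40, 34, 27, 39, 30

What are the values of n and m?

n = 26, m = 14

Column 1 sums to 130 and so does column 7; that's the common total.
In column 5 the known cells total 104, leaving 130 − 104 = 26.
In column 3 the known cells total 116, leaving 130 − 116 = 14.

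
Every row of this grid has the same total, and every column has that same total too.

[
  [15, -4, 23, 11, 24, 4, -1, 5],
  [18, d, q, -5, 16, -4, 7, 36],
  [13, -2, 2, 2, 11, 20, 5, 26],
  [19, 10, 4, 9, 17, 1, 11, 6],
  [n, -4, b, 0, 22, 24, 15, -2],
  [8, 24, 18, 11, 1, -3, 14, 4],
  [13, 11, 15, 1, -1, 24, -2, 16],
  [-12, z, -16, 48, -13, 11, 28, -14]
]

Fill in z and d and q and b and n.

Rows 1 and 3 both sum to 77, so that's the common total.
Column 1: 15 + 18 + 13 + 19 + 8 + 13 − 12 = 74, so its missing entry is 77 − 74 = 3.
Row 8: -12 − 16 + 48 − 13 + 11 + 28 − 14 = 32, so its missing entry is 77 − 32 = 45.
Column 2: -4 − 2 + 10 − 4 + 24 + 11 + 45 = 80, so its missing entry is 77 − 80 = -3.
Row 2: 18 − 3 − 5 + 16 − 4 + 7 + 36 = 65, so its missing entry is 77 − 65 = 12.
Row 5: 3 − 4 + 0 + 22 + 24 + 15 − 2 = 58, so its missing entry is 77 − 58 = 19.

z = 45, d = -3, q = 12, b = 19, n = 3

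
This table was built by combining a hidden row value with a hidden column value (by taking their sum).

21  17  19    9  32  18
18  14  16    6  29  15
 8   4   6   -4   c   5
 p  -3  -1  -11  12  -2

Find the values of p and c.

p = 1, c = 19

The difference between any two rows is the same in every column — this is an addition table with the headers hidden.
Row 4 minus row 1 is -1 − 19 = -20, so its entry in column 1 is 21 + (-20) = 1.
Row 3 minus row 1 is 6 − 19 = -13, so its entry in column 5 is 32 + (-13) = 19.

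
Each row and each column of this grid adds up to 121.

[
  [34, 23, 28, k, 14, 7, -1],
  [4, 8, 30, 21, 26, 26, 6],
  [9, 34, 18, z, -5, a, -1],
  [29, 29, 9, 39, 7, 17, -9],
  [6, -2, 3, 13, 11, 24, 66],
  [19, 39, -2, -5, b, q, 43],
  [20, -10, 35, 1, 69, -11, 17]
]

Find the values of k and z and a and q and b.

k = 16, z = 36, a = 30, q = 28, b = -1

The known cells in column 5 total 122, leaving 121 − 122 = -1 for the blank.
The known cells in row 6 total 93, leaving 121 − 93 = 28 for the blank.
The known cells in row 1 total 105, leaving 121 − 105 = 16 for the blank.
The known cells in column 4 total 85, leaving 121 − 85 = 36 for the blank.
The known cells in row 3 total 91, leaving 121 − 91 = 30 for the blank.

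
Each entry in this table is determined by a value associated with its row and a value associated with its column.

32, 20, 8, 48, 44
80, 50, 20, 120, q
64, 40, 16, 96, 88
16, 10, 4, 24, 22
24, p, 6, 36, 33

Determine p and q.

Each row is a constant multiple of every other row — this is a multiplication table with the headers hidden.
Row 5 is 36/48 = 3/4 times row 1, so its entry in column 2 is 20 × 3/4 = 15.
Row 2 is 120/48 = 5/2 times row 1, so its entry in column 5 is 44 × 5/2 = 110.

p = 15, q = 110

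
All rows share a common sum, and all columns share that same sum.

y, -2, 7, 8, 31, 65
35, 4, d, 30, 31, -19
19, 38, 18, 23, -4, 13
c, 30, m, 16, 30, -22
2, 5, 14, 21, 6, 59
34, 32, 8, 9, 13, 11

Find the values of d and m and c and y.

Rows 3 and 5 both sum to 107, so that's the common total.
Row 1 has -2 + 7 + 8 + 31 + 65 = 109; the blank must be 107 − 109 = -2.
Row 2 has 35 + 4 + 30 + 31 − 19 = 81; the blank must be 107 − 81 = 26.
Column 3 has 7 + 26 + 18 + 14 + 8 = 73; the blank must be 107 − 73 = 34.
Row 4 has 30 + 34 + 16 + 30 − 22 = 88; the blank must be 107 − 88 = 19.

d = 26, m = 34, c = 19, y = -2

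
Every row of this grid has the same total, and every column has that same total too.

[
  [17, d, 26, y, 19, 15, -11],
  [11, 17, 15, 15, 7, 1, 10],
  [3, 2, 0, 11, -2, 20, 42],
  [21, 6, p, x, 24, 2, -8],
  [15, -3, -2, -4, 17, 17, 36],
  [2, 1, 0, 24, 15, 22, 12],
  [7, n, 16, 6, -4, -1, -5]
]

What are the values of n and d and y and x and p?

Rows 2 and 3 both sum to 76, so that's the common total.
Row 7 has 7 + 16 + 6 − 4 − 1 − 5 = 19; the blank must be 76 − 19 = 57.
Column 2 has 17 + 2 + 6 − 3 + 1 + 57 = 80; the blank must be 76 − 80 = -4.
Row 1 has 17 − 4 + 26 + 19 + 15 − 11 = 62; the blank must be 76 − 62 = 14.
Column 4 has 14 + 15 + 11 − 4 + 24 + 6 = 66; the blank must be 76 − 66 = 10.
Row 4 has 21 + 6 + 10 + 24 + 2 − 8 = 55; the blank must be 76 − 55 = 21.

n = 57, d = -4, y = 14, x = 10, p = 21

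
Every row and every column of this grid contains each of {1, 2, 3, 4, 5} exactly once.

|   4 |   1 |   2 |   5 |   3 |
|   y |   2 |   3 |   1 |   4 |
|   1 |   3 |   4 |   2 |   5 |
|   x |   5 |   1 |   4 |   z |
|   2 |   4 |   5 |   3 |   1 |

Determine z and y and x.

z = 2, y = 5, x = 3

Cell (2,1): row 2 already has {1, 2, 3, 4} → 5.
Cell (4,5): column 5 already has {1, 3, 4, 5} → 2.
For row 4, column 1: row 4 already has {1, 2, 4, 5}; that leaves 3.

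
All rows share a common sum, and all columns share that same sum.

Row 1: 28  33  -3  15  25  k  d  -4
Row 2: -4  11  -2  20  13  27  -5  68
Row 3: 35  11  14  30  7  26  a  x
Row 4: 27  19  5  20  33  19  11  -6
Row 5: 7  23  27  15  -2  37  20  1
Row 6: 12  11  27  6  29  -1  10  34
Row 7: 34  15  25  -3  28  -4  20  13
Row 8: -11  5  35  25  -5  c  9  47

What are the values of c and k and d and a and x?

Rows 2 and 4 both sum to 128, so that's the common total.
Column 8 has -4 + 68 − 6 + 1 + 34 + 13 + 47 = 153; the blank must be 128 − 153 = -25.
Row 3 has 35 + 11 + 14 + 30 + 7 + 26 − 25 = 98; the blank must be 128 − 98 = 30.
Column 7 has -5 + 30 + 11 + 20 + 10 + 20 + 9 = 95; the blank must be 128 − 95 = 33.
Row 1 has 28 + 33 − 3 + 15 + 25 + 33 − 4 = 127; the blank must be 128 − 127 = 1.
Row 8 has -11 + 5 + 35 + 25 − 5 + 9 + 47 = 105; the blank must be 128 − 105 = 23.

c = 23, k = 1, d = 33, a = 30, x = -25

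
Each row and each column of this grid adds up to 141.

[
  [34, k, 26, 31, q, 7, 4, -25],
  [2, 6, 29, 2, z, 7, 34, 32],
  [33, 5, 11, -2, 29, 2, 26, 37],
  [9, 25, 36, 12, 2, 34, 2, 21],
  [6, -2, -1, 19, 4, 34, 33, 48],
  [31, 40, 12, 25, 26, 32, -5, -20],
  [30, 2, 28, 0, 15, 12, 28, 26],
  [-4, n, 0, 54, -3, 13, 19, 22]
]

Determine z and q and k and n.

Row 8: -4 + 0 + 54 − 3 + 13 + 19 + 22 = 101, so its missing entry is 141 − 101 = 40.
Column 2: 6 + 5 + 25 − 2 + 40 + 2 + 40 = 116, so its missing entry is 141 − 116 = 25.
Row 1: 34 + 25 + 26 + 31 + 7 + 4 − 25 = 102, so its missing entry is 141 − 102 = 39.
Row 2: 2 + 6 + 29 + 2 + 7 + 34 + 32 = 112, so its missing entry is 141 − 112 = 29.

z = 29, q = 39, k = 25, n = 40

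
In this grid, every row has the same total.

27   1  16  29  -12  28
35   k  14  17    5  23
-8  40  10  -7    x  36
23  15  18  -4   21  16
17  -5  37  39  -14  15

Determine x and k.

x = 18, k = -5

Row 4 sums to 89 and so does row 5; that's the common total.
In row 3 the known cells total 71, leaving 89 − 71 = 18.
In row 2 the known cells total 94, leaving 89 − 94 = -5.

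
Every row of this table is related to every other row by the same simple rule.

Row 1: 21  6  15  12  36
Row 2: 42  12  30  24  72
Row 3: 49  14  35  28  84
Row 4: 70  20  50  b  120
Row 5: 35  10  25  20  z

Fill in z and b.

z = 60, b = 40

Each row is a constant multiple of every other row — this is a multiplication table with the headers hidden.
Row 5 is 25/15 = 5/3 times row 1, so its entry in column 5 is 36 × 5/3 = 60.
Row 4 is 50/15 = 10/3 times row 1, so its entry in column 4 is 12 × 10/3 = 40.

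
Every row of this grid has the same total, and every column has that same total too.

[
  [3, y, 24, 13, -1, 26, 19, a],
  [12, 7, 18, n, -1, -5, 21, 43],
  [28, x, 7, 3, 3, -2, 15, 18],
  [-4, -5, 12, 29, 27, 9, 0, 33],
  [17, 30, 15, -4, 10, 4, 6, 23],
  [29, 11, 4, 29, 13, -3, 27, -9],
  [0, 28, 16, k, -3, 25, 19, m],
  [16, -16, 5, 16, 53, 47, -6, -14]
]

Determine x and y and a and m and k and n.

x = 29, y = 17, a = 0, m = 7, k = 9, n = 6

Rows 4 and 5 both sum to 101, so that's the common total.
The known cells in row 3 total 72, leaving 101 − 72 = 29 for the blank.
The known cells in column 2 total 84, leaving 101 − 84 = 17 for the blank.
The known cells in row 1 total 101, leaving 101 − 101 = 0 for the blank.
The known cells in column 8 total 94, leaving 101 − 94 = 7 for the blank.
The known cells in row 7 total 92, leaving 101 − 92 = 9 for the blank.
The known cells in row 2 total 95, leaving 101 − 95 = 6 for the blank.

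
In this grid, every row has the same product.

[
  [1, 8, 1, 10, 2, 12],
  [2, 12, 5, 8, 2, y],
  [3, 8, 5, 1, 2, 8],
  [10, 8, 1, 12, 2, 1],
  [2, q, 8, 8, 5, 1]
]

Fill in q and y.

q = 3, y = 1

Rows 1 and 3 each multiply to 1920, so every row has product 1920.
Row 5: 2×8×8×5×1 = 640, so the missing entry is 1920 ÷ 640 = 3.
Row 2: 2×12×5×8×2 = 1920, so the missing entry is 1920 ÷ 1920 = 1.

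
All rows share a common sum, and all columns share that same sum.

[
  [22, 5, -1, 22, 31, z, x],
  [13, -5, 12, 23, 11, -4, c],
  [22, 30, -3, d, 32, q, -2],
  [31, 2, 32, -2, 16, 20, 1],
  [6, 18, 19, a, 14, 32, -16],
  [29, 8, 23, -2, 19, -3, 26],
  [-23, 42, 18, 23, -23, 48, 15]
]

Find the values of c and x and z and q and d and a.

Rows 4 and 6 both sum to 100, so that's the common total.
Row 5: 6 + 18 + 19 + 14 + 32 − 16 = 73, so its missing entry is 100 − 73 = 27.
Column 4: 22 + 23 − 2 + 27 − 2 + 23 = 91, so its missing entry is 100 − 91 = 9.
Row 2: 13 − 5 + 12 + 23 + 11 − 4 = 50, so its missing entry is 100 − 50 = 50.
Column 7: 50 − 2 + 1 − 16 + 26 + 15 = 74, so its missing entry is 100 − 74 = 26.
Row 1: 22 + 5 − 1 + 22 + 31 + 26 = 105, so its missing entry is 100 − 105 = -5.
Row 3: 22 + 30 − 3 + 9 + 32 − 2 = 88, so its missing entry is 100 − 88 = 12.

c = 50, x = 26, z = -5, q = 12, d = 9, a = 27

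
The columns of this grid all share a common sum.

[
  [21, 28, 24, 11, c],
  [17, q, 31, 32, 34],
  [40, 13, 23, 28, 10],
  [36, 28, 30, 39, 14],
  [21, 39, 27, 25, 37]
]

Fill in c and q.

c = 40, q = 27

Columns 3 and 4 both add up to 135, so every column sums to 135.
Column 5: 34 + 10 + 14 + 37 = 95, so the missing entry is 135 − 95 = 40.
Column 2: 28 + 13 + 28 + 39 = 108, so the missing entry is 135 − 108 = 27.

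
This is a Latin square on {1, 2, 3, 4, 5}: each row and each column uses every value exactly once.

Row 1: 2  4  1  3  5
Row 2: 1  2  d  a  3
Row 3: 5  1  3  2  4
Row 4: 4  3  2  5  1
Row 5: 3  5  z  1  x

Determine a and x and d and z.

At (row 5, col 5): column 5 already has {1, 3, 4, 5}, so the value is 2.
For row 2, column 4: column 4 already has {1, 2, 3, 5}; that leaves 4.
At (row 2, col 3): row 2 already has {1, 2, 3, 4}, so the value is 5.
At (row 5, col 3): row 5 already has {1, 2, 3, 5}, so the value is 4.

a = 4, x = 2, d = 5, z = 4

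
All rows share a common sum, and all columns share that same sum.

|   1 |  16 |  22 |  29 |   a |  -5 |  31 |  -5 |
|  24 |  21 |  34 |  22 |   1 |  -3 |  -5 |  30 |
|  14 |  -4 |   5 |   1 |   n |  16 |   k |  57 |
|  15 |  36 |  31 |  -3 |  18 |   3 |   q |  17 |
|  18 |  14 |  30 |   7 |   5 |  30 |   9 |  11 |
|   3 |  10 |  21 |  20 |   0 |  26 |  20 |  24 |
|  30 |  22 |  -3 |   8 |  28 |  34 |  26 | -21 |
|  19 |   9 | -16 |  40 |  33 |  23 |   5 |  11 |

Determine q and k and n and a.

q = 7, k = 31, n = 4, a = 35

Rows 2 and 5 both sum to 124, so that's the common total.
The known cells in row 1 total 89, leaving 124 − 89 = 35 for the blank.
The known cells in column 5 total 120, leaving 124 − 120 = 4 for the blank.
The known cells in row 3 total 93, leaving 124 − 93 = 31 for the blank.
The known cells in row 4 total 117, leaving 124 − 117 = 7 for the blank.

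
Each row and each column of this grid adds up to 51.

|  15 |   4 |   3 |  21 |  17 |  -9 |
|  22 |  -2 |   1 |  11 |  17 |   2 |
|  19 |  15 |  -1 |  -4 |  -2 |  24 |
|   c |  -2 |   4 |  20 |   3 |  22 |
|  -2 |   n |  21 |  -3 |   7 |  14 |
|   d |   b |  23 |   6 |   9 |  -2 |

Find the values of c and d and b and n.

The known cells in row 5 total 37, leaving 51 − 37 = 14 for the blank.
The known cells in column 2 total 29, leaving 51 − 29 = 22 for the blank.
The known cells in row 6 total 58, leaving 51 − 58 = -7 for the blank.
The known cells in row 4 total 47, leaving 51 − 47 = 4 for the blank.

c = 4, d = -7, b = 22, n = 14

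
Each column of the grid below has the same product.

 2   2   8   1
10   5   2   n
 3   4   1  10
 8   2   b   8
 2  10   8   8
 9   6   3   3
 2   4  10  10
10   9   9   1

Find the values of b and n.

Columns 1 and 2 each multiply to 172800, so every column has product 172800.
Column 3: 8×2×1×8×3×10×9 = 34560, so the missing entry is 172800 ÷ 34560 = 5.
Column 4: 1×10×8×8×3×10×1 = 19200, so the missing entry is 172800 ÷ 19200 = 9.

b = 5, n = 9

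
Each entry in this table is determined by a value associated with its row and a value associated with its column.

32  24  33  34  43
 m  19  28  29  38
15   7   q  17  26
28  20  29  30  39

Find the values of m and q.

m = 27, q = 16

The difference between any two rows is the same in every column — this is an addition table with the headers hidden.
Row 2 minus row 1 is 38 − 43 = -5, so its entry in column 1 is 32 + (-5) = 27.
Row 3 minus row 1 is 26 − 43 = -17, so its entry in column 3 is 33 + (-17) = 16.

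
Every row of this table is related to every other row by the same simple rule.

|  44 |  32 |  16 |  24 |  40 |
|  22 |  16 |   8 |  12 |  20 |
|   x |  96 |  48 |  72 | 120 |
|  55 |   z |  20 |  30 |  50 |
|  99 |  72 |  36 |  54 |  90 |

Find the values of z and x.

z = 40, x = 132

Each row is a constant multiple of every other row — this is a multiplication table with the headers hidden.
Row 4 is 20/16 = 5/4 times row 1, so its entry in column 2 is 32 × 5/4 = 40.
Row 3 is 48/16 = 3/1 times row 1, so its entry in column 1 is 44 × 3/1 = 132.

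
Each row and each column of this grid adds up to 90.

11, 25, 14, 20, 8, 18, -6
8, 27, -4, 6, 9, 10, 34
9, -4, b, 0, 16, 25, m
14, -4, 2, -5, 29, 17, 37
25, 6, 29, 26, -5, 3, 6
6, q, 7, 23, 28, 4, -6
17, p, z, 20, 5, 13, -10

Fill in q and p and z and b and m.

q = 28, p = 12, z = 33, b = 9, m = 35

Row 6 has 6 + 7 + 23 + 28 + 4 − 6 = 62; the blank must be 90 − 62 = 28.
Column 2 has 25 + 27 − 4 − 4 + 6 + 28 = 78; the blank must be 90 − 78 = 12.
Row 7 has 17 + 12 + 20 + 5 + 13 − 10 = 57; the blank must be 90 − 57 = 33.
Column 7 has -6 + 34 + 37 + 6 − 6 − 10 = 55; the blank must be 90 − 55 = 35.
Row 3 has 9 − 4 + 0 + 16 + 25 + 35 = 81; the blank must be 90 − 81 = 9.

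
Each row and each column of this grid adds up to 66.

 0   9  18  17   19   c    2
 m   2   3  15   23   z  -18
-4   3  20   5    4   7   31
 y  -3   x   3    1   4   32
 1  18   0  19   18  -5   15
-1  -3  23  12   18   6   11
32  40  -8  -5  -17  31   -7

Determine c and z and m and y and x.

Row 1: 0 + 9 + 18 + 17 + 19 + 2 = 65, so its missing entry is 66 − 65 = 1.
Column 6: 1 + 7 + 4 − 5 + 6 + 31 = 44, so its missing entry is 66 − 44 = 22.
Row 2: 2 + 3 + 15 + 23 + 22 − 18 = 47, so its missing entry is 66 − 47 = 19.
Column 1: 0 + 19 − 4 + 1 − 1 + 32 = 47, so its missing entry is 66 − 47 = 19.
Row 4: 19 − 3 + 3 + 1 + 4 + 32 = 56, so its missing entry is 66 − 56 = 10.

c = 1, z = 22, m = 19, y = 19, x = 10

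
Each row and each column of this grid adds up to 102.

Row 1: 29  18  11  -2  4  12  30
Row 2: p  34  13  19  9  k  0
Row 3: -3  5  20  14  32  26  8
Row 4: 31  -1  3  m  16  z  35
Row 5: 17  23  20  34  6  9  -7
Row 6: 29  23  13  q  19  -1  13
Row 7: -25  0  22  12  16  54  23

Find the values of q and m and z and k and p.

The known cells in column 1 total 78, leaving 102 − 78 = 24 for the blank.
The known cells in row 2 total 99, leaving 102 − 99 = 3 for the blank.
The known cells in row 6 total 96, leaving 102 − 96 = 6 for the blank.
The known cells in column 4 total 83, leaving 102 − 83 = 19 for the blank.
The known cells in row 4 total 103, leaving 102 − 103 = -1 for the blank.

q = 6, m = 19, z = -1, k = 3, p = 24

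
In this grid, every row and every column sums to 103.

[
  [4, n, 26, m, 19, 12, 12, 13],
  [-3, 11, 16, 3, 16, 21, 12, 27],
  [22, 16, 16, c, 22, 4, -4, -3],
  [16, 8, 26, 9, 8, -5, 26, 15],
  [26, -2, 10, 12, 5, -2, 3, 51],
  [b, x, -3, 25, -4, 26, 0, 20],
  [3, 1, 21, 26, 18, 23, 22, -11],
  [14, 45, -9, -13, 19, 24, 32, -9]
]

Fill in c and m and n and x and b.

c = 30, m = 11, n = 6, x = 18, b = 21

Row 3 has 22 + 16 + 16 + 22 + 4 − 4 − 3 = 73; the blank must be 103 − 73 = 30.
Column 4 has 3 + 30 + 9 + 12 + 25 + 26 − 13 = 92; the blank must be 103 − 92 = 11.
Row 1 has 4 + 26 + 11 + 19 + 12 + 12 + 13 = 97; the blank must be 103 − 97 = 6.
Column 2 has 6 + 11 + 16 + 8 − 2 + 1 + 45 = 85; the blank must be 103 − 85 = 18.
Row 6 has 18 − 3 + 25 − 4 + 26 + 0 + 20 = 82; the blank must be 103 − 82 = 21.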